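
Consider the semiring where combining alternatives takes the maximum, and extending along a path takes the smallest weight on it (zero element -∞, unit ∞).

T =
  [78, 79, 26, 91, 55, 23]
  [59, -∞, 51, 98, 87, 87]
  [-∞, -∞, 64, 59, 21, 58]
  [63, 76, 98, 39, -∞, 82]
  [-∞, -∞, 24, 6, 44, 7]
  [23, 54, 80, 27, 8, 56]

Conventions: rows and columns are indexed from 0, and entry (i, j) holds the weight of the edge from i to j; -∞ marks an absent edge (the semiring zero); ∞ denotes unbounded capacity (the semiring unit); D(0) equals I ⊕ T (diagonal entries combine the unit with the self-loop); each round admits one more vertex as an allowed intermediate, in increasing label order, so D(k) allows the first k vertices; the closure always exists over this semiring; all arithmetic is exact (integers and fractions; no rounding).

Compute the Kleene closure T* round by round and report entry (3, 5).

D(0):
  [∞, 79, 26, 91, 55, 23]
  [59, ∞, 51, 98, 87, 87]
  [-∞, -∞, ∞, 59, 21, 58]
  [63, 76, 98, ∞, -∞, 82]
  [-∞, -∞, 24, 6, ∞, 7]
  [23, 54, 80, 27, 8, ∞]
D(1):
  [∞, 79, 26, 91, 55, 23]
  [59, ∞, 51, 98, 87, 87]
  [-∞, -∞, ∞, 59, 21, 58]
  [63, 76, 98, ∞, 55, 82]
  [-∞, -∞, 24, 6, ∞, 7]
  [23, 54, 80, 27, 23, ∞]
D(2):
  [∞, 79, 51, 91, 79, 79]
  [59, ∞, 51, 98, 87, 87]
  [-∞, -∞, ∞, 59, 21, 58]
  [63, 76, 98, ∞, 76, 82]
  [-∞, -∞, 24, 6, ∞, 7]
  [54, 54, 80, 54, 54, ∞]
D(3):
  [∞, 79, 51, 91, 79, 79]
  [59, ∞, 51, 98, 87, 87]
  [-∞, -∞, ∞, 59, 21, 58]
  [63, 76, 98, ∞, 76, 82]
  [-∞, -∞, 24, 24, ∞, 24]
  [54, 54, 80, 59, 54, ∞]
D(4):
  [∞, 79, 91, 91, 79, 82]
  [63, ∞, 98, 98, 87, 87]
  [59, 59, ∞, 59, 59, 59]
  [63, 76, 98, ∞, 76, 82]
  [24, 24, 24, 24, ∞, 24]
  [59, 59, 80, 59, 59, ∞]
D(5):
  [∞, 79, 91, 91, 79, 82]
  [63, ∞, 98, 98, 87, 87]
  [59, 59, ∞, 59, 59, 59]
  [63, 76, 98, ∞, 76, 82]
  [24, 24, 24, 24, ∞, 24]
  [59, 59, 80, 59, 59, ∞]
D(6):
  [∞, 79, 91, 91, 79, 82]
  [63, ∞, 98, 98, 87, 87]
  [59, 59, ∞, 59, 59, 59]
  [63, 76, 98, ∞, 76, 82]
  [24, 24, 24, 24, ∞, 24]
  [59, 59, 80, 59, 59, ∞]
Answer: T*[3][5] = 82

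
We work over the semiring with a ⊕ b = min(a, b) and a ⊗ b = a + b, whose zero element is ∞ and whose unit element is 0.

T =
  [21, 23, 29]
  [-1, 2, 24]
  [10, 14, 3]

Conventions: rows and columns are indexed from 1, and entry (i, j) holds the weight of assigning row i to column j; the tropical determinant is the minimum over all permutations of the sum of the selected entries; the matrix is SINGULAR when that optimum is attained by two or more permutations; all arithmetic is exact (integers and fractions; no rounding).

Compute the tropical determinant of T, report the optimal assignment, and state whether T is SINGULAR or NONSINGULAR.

σ = (1, 2, 3): 21 + 2 + 3 = 26
σ = (1, 3, 2): 21 + 24 + 14 = 59
σ = (2, 1, 3): 23 + (-1) + 3 = 25
σ = (2, 3, 1): 23 + 24 + 10 = 57
σ = (3, 1, 2): 29 + (-1) + 14 = 42
σ = (3, 2, 1): 29 + 2 + 10 = 41
Optimal value attained by: σ = (2, 1, 3).
Answer: det⊕(T) = 25; verdict: NONSINGULAR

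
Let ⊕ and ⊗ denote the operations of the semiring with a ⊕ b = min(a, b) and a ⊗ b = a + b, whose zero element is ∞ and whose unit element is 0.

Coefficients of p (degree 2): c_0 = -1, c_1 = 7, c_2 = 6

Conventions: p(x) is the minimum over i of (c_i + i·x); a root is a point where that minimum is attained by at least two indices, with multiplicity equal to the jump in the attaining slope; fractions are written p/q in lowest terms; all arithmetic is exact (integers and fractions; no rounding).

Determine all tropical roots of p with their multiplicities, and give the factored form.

hull edge (i=0, c=-1) to (i=2, c=6): slope 7/2, span 2
Factored form: p(x) = 6 ⊗ (x ⊕ (-7/2)) ⊗ (x ⊕ (-7/2))
Answer: roots = -7/2 (mult 2)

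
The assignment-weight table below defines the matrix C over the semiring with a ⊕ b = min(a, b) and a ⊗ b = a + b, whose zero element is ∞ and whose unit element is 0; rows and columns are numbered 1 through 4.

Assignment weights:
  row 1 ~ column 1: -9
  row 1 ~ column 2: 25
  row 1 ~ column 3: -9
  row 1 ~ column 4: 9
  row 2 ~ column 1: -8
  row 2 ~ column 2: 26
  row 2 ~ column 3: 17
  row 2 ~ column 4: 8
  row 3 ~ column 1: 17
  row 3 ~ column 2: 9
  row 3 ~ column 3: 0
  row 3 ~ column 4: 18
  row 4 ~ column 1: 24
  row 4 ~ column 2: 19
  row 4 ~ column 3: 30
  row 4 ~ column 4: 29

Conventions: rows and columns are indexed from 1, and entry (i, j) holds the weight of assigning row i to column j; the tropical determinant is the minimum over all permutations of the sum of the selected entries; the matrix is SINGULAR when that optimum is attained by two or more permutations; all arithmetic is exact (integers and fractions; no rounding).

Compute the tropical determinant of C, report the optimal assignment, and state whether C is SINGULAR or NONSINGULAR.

σ = (1, 2, 3, 4): (-9) + 26 + 0 + 29 = 46
σ = (1, 2, 4, 3): (-9) + 26 + 18 + 30 = 65
σ = (1, 3, 2, 4): (-9) + 17 + 9 + 29 = 46
σ = (1, 3, 4, 2): (-9) + 17 + 18 + 19 = 45
σ = (1, 4, 2, 3): (-9) + 8 + 9 + 30 = 38
σ = (1, 4, 3, 2): (-9) + 8 + 0 + 19 = 18
σ = (2, 1, 3, 4): 25 + (-8) + 0 + 29 = 46
σ = (2, 1, 4, 3): 25 + (-8) + 18 + 30 = 65
σ = (2, 3, 1, 4): 25 + 17 + 17 + 29 = 88
σ = (2, 3, 4, 1): 25 + 17 + 18 + 24 = 84
σ = (2, 4, 1, 3): 25 + 8 + 17 + 30 = 80
σ = (2, 4, 3, 1): 25 + 8 + 0 + 24 = 57
σ = (3, 1, 2, 4): (-9) + (-8) + 9 + 29 = 21
σ = (3, 1, 4, 2): (-9) + (-8) + 18 + 19 = 20
σ = (3, 2, 1, 4): (-9) + 26 + 17 + 29 = 63
σ = (3, 2, 4, 1): (-9) + 26 + 18 + 24 = 59
σ = (3, 4, 1, 2): (-9) + 8 + 17 + 19 = 35
σ = (3, 4, 2, 1): (-9) + 8 + 9 + 24 = 32
σ = (4, 1, 2, 3): 9 + (-8) + 9 + 30 = 40
σ = (4, 1, 3, 2): 9 + (-8) + 0 + 19 = 20
σ = (4, 2, 1, 3): 9 + 26 + 17 + 30 = 82
σ = (4, 2, 3, 1): 9 + 26 + 0 + 24 = 59
σ = (4, 3, 1, 2): 9 + 17 + 17 + 19 = 62
σ = (4, 3, 2, 1): 9 + 17 + 9 + 24 = 59
Optimal value attained by: σ = (1, 4, 3, 2).
Answer: det⊕(C) = 18; verdict: NONSINGULAR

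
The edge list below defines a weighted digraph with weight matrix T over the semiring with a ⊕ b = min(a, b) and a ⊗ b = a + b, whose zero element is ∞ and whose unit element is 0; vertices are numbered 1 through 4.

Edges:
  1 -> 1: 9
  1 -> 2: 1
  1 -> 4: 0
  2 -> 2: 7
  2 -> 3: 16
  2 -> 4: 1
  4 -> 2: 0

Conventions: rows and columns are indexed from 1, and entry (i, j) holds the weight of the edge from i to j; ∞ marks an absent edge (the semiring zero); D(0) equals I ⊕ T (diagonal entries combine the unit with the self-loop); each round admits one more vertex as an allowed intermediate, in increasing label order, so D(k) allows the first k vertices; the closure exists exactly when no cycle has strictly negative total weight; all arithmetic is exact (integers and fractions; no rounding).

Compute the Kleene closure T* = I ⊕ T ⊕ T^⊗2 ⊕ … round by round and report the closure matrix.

D(0):
  [0, 1, ∞, 0]
  [∞, 0, 16, 1]
  [∞, ∞, 0, ∞]
  [∞, 0, ∞, 0]
D(1):
  [0, 1, ∞, 0]
  [∞, 0, 16, 1]
  [∞, ∞, 0, ∞]
  [∞, 0, ∞, 0]
D(2):
  [0, 1, 17, 0]
  [∞, 0, 16, 1]
  [∞, ∞, 0, ∞]
  [∞, 0, 16, 0]
D(3):
  [0, 1, 17, 0]
  [∞, 0, 16, 1]
  [∞, ∞, 0, ∞]
  [∞, 0, 16, 0]
D(4):
  [0, 0, 16, 0]
  [∞, 0, 16, 1]
  [∞, ∞, 0, ∞]
  [∞, 0, 16, 0]
Answer: T* = [[0, 0, 16, 0], [∞, 0, 16, 1], [∞, ∞, 0, ∞], [∞, 0, 16, 0]]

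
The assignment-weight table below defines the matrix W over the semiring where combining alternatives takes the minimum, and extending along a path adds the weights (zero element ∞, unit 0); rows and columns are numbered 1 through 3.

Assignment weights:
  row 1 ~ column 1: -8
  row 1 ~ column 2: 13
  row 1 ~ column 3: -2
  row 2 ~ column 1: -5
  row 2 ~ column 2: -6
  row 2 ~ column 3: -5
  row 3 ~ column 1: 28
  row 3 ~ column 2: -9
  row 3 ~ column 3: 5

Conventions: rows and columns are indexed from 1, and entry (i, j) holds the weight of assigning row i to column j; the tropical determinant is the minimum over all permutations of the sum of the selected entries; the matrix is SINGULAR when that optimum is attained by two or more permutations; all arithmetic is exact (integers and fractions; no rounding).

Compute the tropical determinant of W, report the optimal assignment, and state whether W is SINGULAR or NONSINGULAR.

σ = (1, 2, 3): (-8) + (-6) + 5 = -9
σ = (1, 3, 2): (-8) + (-5) + (-9) = -22
σ = (2, 1, 3): 13 + (-5) + 5 = 13
σ = (2, 3, 1): 13 + (-5) + 28 = 36
σ = (3, 1, 2): (-2) + (-5) + (-9) = -16
σ = (3, 2, 1): (-2) + (-6) + 28 = 20
Optimal value attained by: σ = (1, 3, 2).
Answer: det⊕(W) = -22; verdict: NONSINGULAR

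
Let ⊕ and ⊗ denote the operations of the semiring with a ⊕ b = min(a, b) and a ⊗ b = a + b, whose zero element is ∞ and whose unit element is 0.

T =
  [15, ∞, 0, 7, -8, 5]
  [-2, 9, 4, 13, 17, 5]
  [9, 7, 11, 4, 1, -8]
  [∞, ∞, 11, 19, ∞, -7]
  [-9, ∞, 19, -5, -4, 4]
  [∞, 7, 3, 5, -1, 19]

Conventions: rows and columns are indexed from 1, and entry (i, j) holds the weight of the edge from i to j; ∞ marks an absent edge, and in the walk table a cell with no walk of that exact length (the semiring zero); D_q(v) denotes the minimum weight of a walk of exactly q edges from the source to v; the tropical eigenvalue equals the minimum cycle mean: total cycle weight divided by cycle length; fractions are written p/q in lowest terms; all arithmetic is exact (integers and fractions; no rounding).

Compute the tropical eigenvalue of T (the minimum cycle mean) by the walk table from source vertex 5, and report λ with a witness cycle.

q=0: [∞, ∞, ∞, ∞, 0, ∞]
q=1: [-9, ∞, 19, -5, -4, 4]
q=2: [-13, 11, -9, -9, -17, -12]
q=3: [-26, -5, -13, -22, -21, -17]
q=4: [-30, -10, -26, -26, -34, -29]
q=5: [-43, -22, -30, -39, -38, -34]
q=6: [-47, -27, -43, -43, -51, -46]
Optimal cycle mean attained by: cycle 1->5->1, total (-8) + (-9), length 2.
Answer: λ = -17/2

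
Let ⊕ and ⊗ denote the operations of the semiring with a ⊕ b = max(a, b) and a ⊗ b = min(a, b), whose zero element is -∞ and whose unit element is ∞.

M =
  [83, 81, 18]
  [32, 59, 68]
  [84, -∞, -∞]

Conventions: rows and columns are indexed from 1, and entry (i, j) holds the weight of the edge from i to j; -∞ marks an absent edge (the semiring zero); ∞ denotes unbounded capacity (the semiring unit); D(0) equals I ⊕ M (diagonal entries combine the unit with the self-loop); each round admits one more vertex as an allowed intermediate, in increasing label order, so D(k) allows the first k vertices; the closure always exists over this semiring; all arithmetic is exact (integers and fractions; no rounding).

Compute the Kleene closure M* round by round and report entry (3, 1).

D(0):
  [∞, 81, 18]
  [32, ∞, 68]
  [84, -∞, ∞]
D(1):
  [∞, 81, 18]
  [32, ∞, 68]
  [84, 81, ∞]
D(2):
  [∞, 81, 68]
  [32, ∞, 68]
  [84, 81, ∞]
D(3):
  [∞, 81, 68]
  [68, ∞, 68]
  [84, 81, ∞]
Answer: M*[3][1] = 84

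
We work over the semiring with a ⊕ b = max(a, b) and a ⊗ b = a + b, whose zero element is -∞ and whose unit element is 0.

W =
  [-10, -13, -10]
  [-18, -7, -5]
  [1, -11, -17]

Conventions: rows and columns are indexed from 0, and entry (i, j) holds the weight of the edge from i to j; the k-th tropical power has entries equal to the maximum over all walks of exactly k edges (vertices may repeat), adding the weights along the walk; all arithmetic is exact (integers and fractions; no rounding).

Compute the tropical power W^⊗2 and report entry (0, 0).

W^⊗2:
  [-9, -20, -18]
  [-4, -14, -12]
  [-9, -12, -9]
Key observation: the optimum is the walk 0->2->0, with weight (-10) + 1 = -9.
Optimal value attained by: walk 0->2->0.
Answer: (W^⊗2)[0][0] = -9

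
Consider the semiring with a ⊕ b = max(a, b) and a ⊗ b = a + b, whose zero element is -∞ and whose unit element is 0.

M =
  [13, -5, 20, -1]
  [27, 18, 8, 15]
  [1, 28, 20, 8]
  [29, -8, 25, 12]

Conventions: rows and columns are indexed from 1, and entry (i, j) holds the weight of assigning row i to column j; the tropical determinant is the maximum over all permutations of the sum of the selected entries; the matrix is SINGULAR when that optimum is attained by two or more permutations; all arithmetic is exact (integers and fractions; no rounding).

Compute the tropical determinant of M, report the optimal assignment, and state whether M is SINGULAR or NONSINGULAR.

σ = (1, 2, 3, 4): 13 + 18 + 20 + 12 = 63
σ = (1, 2, 4, 3): 13 + 18 + 8 + 25 = 64
σ = (1, 3, 2, 4): 13 + 8 + 28 + 12 = 61
σ = (1, 3, 4, 2): 13 + 8 + 8 + (-8) = 21
σ = (1, 4, 2, 3): 13 + 15 + 28 + 25 = 81
σ = (1, 4, 3, 2): 13 + 15 + 20 + (-8) = 40
σ = (2, 1, 3, 4): (-5) + 27 + 20 + 12 = 54
σ = (2, 1, 4, 3): (-5) + 27 + 8 + 25 = 55
σ = (2, 3, 1, 4): (-5) + 8 + 1 + 12 = 16
σ = (2, 3, 4, 1): (-5) + 8 + 8 + 29 = 40
σ = (2, 4, 1, 3): (-5) + 15 + 1 + 25 = 36
σ = (2, 4, 3, 1): (-5) + 15 + 20 + 29 = 59
σ = (3, 1, 2, 4): 20 + 27 + 28 + 12 = 87
σ = (3, 1, 4, 2): 20 + 27 + 8 + (-8) = 47
σ = (3, 2, 1, 4): 20 + 18 + 1 + 12 = 51
σ = (3, 2, 4, 1): 20 + 18 + 8 + 29 = 75
σ = (3, 4, 1, 2): 20 + 15 + 1 + (-8) = 28
σ = (3, 4, 2, 1): 20 + 15 + 28 + 29 = 92
σ = (4, 1, 2, 3): (-1) + 27 + 28 + 25 = 79
σ = (4, 1, 3, 2): (-1) + 27 + 20 + (-8) = 38
σ = (4, 2, 1, 3): (-1) + 18 + 1 + 25 = 43
σ = (4, 2, 3, 1): (-1) + 18 + 20 + 29 = 66
σ = (4, 3, 1, 2): (-1) + 8 + 1 + (-8) = 0
σ = (4, 3, 2, 1): (-1) + 8 + 28 + 29 = 64
Optimal value attained by: σ = (3, 4, 2, 1).
Answer: det⊕(M) = 92; verdict: NONSINGULAR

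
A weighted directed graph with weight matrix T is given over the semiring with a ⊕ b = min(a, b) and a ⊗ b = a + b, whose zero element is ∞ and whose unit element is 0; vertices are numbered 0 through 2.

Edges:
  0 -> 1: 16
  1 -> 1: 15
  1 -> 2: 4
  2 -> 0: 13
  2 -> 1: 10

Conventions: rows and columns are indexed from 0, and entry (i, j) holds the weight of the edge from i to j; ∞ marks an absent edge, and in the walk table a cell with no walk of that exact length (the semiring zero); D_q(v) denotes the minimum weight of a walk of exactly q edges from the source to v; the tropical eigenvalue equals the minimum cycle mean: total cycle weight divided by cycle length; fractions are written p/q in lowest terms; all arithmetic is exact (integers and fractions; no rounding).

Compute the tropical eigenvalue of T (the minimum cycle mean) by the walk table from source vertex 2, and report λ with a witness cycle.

q=0: [∞, ∞, 0]
q=1: [13, 10, ∞]
q=2: [∞, 25, 14]
q=3: [27, 24, 29]
Optimal cycle mean attained by: cycle 1->2->1, total 4 + 10, length 2.
Answer: λ = 7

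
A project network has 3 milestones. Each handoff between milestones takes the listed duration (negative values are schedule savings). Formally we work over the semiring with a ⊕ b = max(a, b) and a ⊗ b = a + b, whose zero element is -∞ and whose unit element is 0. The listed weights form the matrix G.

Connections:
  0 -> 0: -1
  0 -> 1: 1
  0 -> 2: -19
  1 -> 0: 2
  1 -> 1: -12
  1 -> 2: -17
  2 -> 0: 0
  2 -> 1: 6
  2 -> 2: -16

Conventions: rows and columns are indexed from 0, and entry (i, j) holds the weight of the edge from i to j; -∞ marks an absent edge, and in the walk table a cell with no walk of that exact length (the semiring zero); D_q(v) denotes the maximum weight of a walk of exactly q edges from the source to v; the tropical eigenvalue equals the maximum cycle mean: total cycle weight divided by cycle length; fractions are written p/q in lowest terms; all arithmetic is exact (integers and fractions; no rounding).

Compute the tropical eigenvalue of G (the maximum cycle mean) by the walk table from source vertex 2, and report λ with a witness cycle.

q=0: [-∞, -∞, 0]
q=1: [0, 6, -16]
q=2: [8, 1, -11]
q=3: [7, 9, -11]
Optimal cycle mean attained by: cycle 0->1->0, total 1 + 2, length 2.
Answer: λ = 3/2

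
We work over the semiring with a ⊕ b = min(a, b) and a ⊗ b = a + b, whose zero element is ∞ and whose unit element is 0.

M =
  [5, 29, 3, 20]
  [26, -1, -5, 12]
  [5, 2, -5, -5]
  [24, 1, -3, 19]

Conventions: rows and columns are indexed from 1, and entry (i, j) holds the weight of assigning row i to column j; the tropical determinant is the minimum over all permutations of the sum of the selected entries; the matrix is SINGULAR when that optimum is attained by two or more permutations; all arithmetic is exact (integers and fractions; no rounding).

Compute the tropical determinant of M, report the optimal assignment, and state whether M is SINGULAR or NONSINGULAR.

σ = (1, 2, 3, 4): 5 + (-1) + (-5) + 19 = 18
σ = (1, 2, 4, 3): 5 + (-1) + (-5) + (-3) = -4
σ = (1, 3, 2, 4): 5 + (-5) + 2 + 19 = 21
σ = (1, 3, 4, 2): 5 + (-5) + (-5) + 1 = -4
σ = (1, 4, 2, 3): 5 + 12 + 2 + (-3) = 16
σ = (1, 4, 3, 2): 5 + 12 + (-5) + 1 = 13
σ = (2, 1, 3, 4): 29 + 26 + (-5) + 19 = 69
σ = (2, 1, 4, 3): 29 + 26 + (-5) + (-3) = 47
σ = (2, 3, 1, 4): 29 + (-5) + 5 + 19 = 48
σ = (2, 3, 4, 1): 29 + (-5) + (-5) + 24 = 43
σ = (2, 4, 1, 3): 29 + 12 + 5 + (-3) = 43
σ = (2, 4, 3, 1): 29 + 12 + (-5) + 24 = 60
σ = (3, 1, 2, 4): 3 + 26 + 2 + 19 = 50
σ = (3, 1, 4, 2): 3 + 26 + (-5) + 1 = 25
σ = (3, 2, 1, 4): 3 + (-1) + 5 + 19 = 26
σ = (3, 2, 4, 1): 3 + (-1) + (-5) + 24 = 21
σ = (3, 4, 1, 2): 3 + 12 + 5 + 1 = 21
σ = (3, 4, 2, 1): 3 + 12 + 2 + 24 = 41
σ = (4, 1, 2, 3): 20 + 26 + 2 + (-3) = 45
σ = (4, 1, 3, 2): 20 + 26 + (-5) + 1 = 42
σ = (4, 2, 1, 3): 20 + (-1) + 5 + (-3) = 21
σ = (4, 2, 3, 1): 20 + (-1) + (-5) + 24 = 38
σ = (4, 3, 1, 2): 20 + (-5) + 5 + 1 = 21
σ = (4, 3, 2, 1): 20 + (-5) + 2 + 24 = 41
Optimal value attained by: σ = (1, 2, 4, 3).
Answer: det⊕(M) = -4; verdict: SINGULAR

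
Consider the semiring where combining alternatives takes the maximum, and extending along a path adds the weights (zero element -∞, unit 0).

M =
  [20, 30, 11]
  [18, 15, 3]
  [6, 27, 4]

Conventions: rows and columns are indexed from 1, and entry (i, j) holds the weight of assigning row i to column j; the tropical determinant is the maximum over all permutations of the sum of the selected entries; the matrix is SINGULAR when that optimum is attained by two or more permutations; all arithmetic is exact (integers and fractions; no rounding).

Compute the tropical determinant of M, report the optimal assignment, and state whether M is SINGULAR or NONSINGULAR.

σ = (1, 2, 3): 20 + 15 + 4 = 39
σ = (1, 3, 2): 20 + 3 + 27 = 50
σ = (2, 1, 3): 30 + 18 + 4 = 52
σ = (2, 3, 1): 30 + 3 + 6 = 39
σ = (3, 1, 2): 11 + 18 + 27 = 56
σ = (3, 2, 1): 11 + 15 + 6 = 32
Optimal value attained by: σ = (3, 1, 2).
Answer: det⊕(M) = 56; verdict: NONSINGULAR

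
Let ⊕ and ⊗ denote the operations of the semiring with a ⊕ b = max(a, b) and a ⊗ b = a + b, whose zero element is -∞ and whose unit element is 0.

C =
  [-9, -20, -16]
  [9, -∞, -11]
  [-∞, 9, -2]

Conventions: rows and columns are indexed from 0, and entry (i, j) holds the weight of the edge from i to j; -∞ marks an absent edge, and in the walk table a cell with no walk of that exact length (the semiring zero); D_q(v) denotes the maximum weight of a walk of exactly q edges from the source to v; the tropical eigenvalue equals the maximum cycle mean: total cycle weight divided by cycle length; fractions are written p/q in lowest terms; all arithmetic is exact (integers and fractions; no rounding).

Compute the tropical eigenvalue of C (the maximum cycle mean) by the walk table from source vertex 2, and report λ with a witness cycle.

q=0: [-∞, -∞, 0]
q=1: [-∞, 9, -2]
q=2: [18, 7, -2]
q=3: [16, 7, 2]
Optimal cycle mean attained by: cycle 0->2->1->0, total (-16) + 9 + 9, length 3.
Answer: λ = 2/3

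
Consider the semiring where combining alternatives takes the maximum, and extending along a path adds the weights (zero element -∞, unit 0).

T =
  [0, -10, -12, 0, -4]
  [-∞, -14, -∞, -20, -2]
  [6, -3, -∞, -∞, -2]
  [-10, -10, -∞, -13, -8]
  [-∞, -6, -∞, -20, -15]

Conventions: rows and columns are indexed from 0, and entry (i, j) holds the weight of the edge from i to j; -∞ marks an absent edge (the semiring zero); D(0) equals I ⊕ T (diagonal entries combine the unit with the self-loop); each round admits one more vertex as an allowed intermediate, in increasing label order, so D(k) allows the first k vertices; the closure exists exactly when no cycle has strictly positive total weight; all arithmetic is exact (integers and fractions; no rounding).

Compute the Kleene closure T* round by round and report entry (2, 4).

D(0):
  [0, -10, -12, 0, -4]
  [-∞, 0, -∞, -20, -2]
  [6, -3, 0, -∞, -2]
  [-10, -10, -∞, 0, -8]
  [-∞, -6, -∞, -20, 0]
D(1):
  [0, -10, -12, 0, -4]
  [-∞, 0, -∞, -20, -2]
  [6, -3, 0, 6, 2]
  [-10, -10, -22, 0, -8]
  [-∞, -6, -∞, -20, 0]
D(2):
  [0, -10, -12, 0, -4]
  [-∞, 0, -∞, -20, -2]
  [6, -3, 0, 6, 2]
  [-10, -10, -22, 0, -8]
  [-∞, -6, -∞, -20, 0]
D(3):
  [0, -10, -12, 0, -4]
  [-∞, 0, -∞, -20, -2]
  [6, -3, 0, 6, 2]
  [-10, -10, -22, 0, -8]
  [-∞, -6, -∞, -20, 0]
D(4):
  [0, -10, -12, 0, -4]
  [-30, 0, -42, -20, -2]
  [6, -3, 0, 6, 2]
  [-10, -10, -22, 0, -8]
  [-30, -6, -42, -20, 0]
D(5):
  [0, -10, -12, 0, -4]
  [-30, 0, -42, -20, -2]
  [6, -3, 0, 6, 2]
  [-10, -10, -22, 0, -8]
  [-30, -6, -42, -20, 0]
Answer: T*[2][4] = 2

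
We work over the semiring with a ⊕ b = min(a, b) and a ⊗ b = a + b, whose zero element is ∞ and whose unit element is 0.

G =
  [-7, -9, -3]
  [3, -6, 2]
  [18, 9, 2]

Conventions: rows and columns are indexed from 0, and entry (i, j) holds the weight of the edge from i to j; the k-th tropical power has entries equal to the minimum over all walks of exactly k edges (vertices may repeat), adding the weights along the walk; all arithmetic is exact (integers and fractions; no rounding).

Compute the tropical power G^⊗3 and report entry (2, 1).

G^⊗2:
  [-14, -16, -10]
  [-4, -12, -4]
  [11, 3, 4]
G^⊗3:
  [-21, -23, -17]
  [-11, -18, -10]
  [4, -3, 5]
Key observation: the optimum is the walk 2->1->1->1, with weight 9 + (-6) + (-6) = -3.
Optimal value attained by: walk 2->1->1->1.
Answer: (G^⊗3)[2][1] = -3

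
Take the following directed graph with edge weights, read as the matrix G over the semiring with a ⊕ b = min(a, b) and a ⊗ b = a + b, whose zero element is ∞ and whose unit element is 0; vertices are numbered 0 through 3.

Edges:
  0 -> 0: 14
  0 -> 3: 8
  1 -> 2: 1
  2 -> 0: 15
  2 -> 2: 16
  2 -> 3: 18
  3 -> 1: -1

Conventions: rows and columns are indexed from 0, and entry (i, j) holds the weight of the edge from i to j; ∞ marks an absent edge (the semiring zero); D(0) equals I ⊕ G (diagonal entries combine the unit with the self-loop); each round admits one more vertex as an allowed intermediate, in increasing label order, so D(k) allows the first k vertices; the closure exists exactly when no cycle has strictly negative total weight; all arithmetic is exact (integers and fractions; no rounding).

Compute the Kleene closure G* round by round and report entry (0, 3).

D(0):
  [0, ∞, ∞, 8]
  [∞, 0, 1, ∞]
  [15, ∞, 0, 18]
  [∞, -1, ∞, 0]
D(1):
  [0, ∞, ∞, 8]
  [∞, 0, 1, ∞]
  [15, ∞, 0, 18]
  [∞, -1, ∞, 0]
D(2):
  [0, ∞, ∞, 8]
  [∞, 0, 1, ∞]
  [15, ∞, 0, 18]
  [∞, -1, 0, 0]
D(3):
  [0, ∞, ∞, 8]
  [16, 0, 1, 19]
  [15, ∞, 0, 18]
  [15, -1, 0, 0]
D(4):
  [0, 7, 8, 8]
  [16, 0, 1, 19]
  [15, 17, 0, 18]
  [15, -1, 0, 0]
Answer: G*[0][3] = 8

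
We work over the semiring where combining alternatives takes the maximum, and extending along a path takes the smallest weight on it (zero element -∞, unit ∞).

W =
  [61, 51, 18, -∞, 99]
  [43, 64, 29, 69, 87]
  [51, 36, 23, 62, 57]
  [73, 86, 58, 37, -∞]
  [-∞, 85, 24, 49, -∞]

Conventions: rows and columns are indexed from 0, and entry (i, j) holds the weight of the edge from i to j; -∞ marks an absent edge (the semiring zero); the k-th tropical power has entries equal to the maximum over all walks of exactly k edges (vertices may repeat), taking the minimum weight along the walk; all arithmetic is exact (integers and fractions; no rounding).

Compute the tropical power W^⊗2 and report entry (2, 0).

W^⊗2:
  [61, 85, 29, 51, 61]
  [69, 85, 58, 64, 64]
  [62, 62, 58, 49, 51]
  [61, 64, 37, 69, 86]
  [49, 64, 49, 69, 85]
Key observation: the optimum is the walk 2->3->0, with weight 62 min 73 = 62.
Optimal value attained by: walk 2->3->0.
Answer: (W^⊗2)[2][0] = 62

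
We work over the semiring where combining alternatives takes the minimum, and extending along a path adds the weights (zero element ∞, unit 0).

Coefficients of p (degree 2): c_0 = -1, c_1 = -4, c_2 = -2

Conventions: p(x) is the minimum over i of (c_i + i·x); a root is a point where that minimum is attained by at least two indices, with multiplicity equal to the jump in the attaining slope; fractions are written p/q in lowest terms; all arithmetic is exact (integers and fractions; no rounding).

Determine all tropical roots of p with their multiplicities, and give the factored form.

hull edge (i=0, c=-1) to (i=1, c=-4): slope -3, span 1
hull edge (i=1, c=-4) to (i=2, c=-2): slope 2, span 1
Factored form: p(x) = -2 ⊗ (x ⊕ (-2)) ⊗ (x ⊕ 3)
Answer: roots = -2 (mult 1), 3 (mult 1)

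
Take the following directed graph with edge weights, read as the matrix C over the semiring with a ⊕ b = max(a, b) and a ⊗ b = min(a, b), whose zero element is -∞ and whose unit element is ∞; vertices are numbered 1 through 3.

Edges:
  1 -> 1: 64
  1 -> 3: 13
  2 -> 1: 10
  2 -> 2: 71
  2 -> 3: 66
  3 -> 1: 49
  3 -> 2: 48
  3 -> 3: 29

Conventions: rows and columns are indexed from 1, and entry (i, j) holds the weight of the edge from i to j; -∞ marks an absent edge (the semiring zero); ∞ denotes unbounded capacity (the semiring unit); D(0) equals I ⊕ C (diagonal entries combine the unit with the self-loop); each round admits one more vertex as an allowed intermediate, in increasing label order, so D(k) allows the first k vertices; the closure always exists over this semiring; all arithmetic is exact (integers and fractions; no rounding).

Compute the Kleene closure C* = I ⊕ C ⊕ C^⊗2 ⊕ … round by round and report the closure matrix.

D(0):
  [∞, -∞, 13]
  [10, ∞, 66]
  [49, 48, ∞]
D(1):
  [∞, -∞, 13]
  [10, ∞, 66]
  [49, 48, ∞]
D(2):
  [∞, -∞, 13]
  [10, ∞, 66]
  [49, 48, ∞]
D(3):
  [∞, 13, 13]
  [49, ∞, 66]
  [49, 48, ∞]
Answer: C* = [[∞, 13, 13], [49, ∞, 66], [49, 48, ∞]]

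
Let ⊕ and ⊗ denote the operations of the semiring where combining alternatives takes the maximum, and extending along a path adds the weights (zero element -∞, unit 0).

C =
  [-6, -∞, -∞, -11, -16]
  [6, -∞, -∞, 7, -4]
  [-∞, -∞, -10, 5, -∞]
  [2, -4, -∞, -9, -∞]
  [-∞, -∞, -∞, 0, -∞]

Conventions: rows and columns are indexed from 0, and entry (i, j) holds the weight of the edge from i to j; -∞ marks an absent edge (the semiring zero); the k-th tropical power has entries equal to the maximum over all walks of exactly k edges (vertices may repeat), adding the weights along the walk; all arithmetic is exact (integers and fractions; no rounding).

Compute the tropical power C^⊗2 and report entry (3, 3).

C^⊗2:
  [-9, -15, -∞, -16, -22]
  [9, 3, -∞, -2, -10]
  [7, 1, -20, -4, -∞]
  [2, -13, -∞, 3, -8]
  [2, -4, -∞, -9, -∞]
Key observation: the optimum is the walk 3->1->3, with weight (-4) + 7 = 3.
Optimal value attained by: walk 3->1->3.
Answer: (C^⊗2)[3][3] = 3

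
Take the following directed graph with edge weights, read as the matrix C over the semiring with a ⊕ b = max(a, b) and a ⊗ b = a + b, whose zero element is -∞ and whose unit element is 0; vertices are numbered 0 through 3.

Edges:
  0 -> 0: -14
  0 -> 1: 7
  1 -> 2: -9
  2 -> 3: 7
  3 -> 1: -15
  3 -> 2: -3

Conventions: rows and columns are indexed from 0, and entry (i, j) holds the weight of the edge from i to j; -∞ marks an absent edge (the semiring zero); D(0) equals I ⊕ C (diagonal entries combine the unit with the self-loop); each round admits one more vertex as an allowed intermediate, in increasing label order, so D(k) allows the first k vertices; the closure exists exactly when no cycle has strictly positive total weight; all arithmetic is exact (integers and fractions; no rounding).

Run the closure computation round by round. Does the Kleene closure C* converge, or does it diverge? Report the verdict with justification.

D(0):
  [0, 7, -∞, -∞]
  [-∞, 0, -9, -∞]
  [-∞, -∞, 0, 7]
  [-∞, -15, -3, 0]
D(1):
  [0, 7, -∞, -∞]
  [-∞, 0, -9, -∞]
  [-∞, -∞, 0, 7]
  [-∞, -15, -3, 0]
D(2):
  [0, 7, -2, -∞]
  [-∞, 0, -9, -∞]
  [-∞, -∞, 0, 7]
  [-∞, -15, -3, 0]
Detection: at round 3, diagonal entry (3, 3) turns strictly positive.
Key observation: the cycle 3->2->3 has total weight (-3) + 7, which is strictly positive.
Answer: DIVERGES — positive cycle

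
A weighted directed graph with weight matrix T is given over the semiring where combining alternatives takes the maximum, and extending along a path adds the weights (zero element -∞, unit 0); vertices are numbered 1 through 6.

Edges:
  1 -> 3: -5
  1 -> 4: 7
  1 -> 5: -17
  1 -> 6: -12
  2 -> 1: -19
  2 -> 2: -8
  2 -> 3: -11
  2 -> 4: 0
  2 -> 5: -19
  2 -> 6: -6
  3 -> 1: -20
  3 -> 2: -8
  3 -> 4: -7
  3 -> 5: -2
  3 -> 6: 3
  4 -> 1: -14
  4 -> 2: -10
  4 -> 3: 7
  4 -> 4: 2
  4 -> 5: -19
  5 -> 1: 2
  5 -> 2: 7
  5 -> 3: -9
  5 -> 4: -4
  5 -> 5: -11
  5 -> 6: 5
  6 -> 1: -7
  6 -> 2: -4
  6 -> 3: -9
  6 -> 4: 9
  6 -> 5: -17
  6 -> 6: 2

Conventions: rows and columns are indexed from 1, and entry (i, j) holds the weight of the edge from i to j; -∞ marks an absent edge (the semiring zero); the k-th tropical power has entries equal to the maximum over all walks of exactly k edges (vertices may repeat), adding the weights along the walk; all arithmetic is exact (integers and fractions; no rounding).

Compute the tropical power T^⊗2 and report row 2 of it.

T^⊗2:
  [-7, -3, 14, 9, -7, -2]
  [-13, -10, 7, 3, -13, -4]
  [0, 5, 0, 12, -13, 5]
  [-12, -1, 9, 4, 5, 10]
  [-2, 1, 3, 14, -11, 7]
  [-5, -1, 16, 11, -10, 4]
Answer: row 2 of T^⊗2 = [-13, -10, 7, 3, -13, -4]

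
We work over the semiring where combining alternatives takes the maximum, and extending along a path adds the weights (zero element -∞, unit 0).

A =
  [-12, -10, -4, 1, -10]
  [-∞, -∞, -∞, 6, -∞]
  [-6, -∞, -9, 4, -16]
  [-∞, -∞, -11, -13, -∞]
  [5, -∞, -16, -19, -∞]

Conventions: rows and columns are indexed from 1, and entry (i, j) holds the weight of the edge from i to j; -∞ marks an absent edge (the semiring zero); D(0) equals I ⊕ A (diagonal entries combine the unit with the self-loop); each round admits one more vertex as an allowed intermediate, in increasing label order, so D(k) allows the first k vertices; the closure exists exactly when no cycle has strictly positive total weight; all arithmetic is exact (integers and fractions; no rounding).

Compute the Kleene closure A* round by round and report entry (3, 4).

D(0):
  [0, -10, -4, 1, -10]
  [-∞, 0, -∞, 6, -∞]
  [-6, -∞, 0, 4, -16]
  [-∞, -∞, -11, 0, -∞]
  [5, -∞, -16, -19, 0]
D(1):
  [0, -10, -4, 1, -10]
  [-∞, 0, -∞, 6, -∞]
  [-6, -16, 0, 4, -16]
  [-∞, -∞, -11, 0, -∞]
  [5, -5, 1, 6, 0]
D(2):
  [0, -10, -4, 1, -10]
  [-∞, 0, -∞, 6, -∞]
  [-6, -16, 0, 4, -16]
  [-∞, -∞, -11, 0, -∞]
  [5, -5, 1, 6, 0]
D(3):
  [0, -10, -4, 1, -10]
  [-∞, 0, -∞, 6, -∞]
  [-6, -16, 0, 4, -16]
  [-17, -27, -11, 0, -27]
  [5, -5, 1, 6, 0]
D(4):
  [0, -10, -4, 1, -10]
  [-11, 0, -5, 6, -21]
  [-6, -16, 0, 4, -16]
  [-17, -27, -11, 0, -27]
  [5, -5, 1, 6, 0]
D(5):
  [0, -10, -4, 1, -10]
  [-11, 0, -5, 6, -21]
  [-6, -16, 0, 4, -16]
  [-17, -27, -11, 0, -27]
  [5, -5, 1, 6, 0]
Answer: A*[3][4] = 4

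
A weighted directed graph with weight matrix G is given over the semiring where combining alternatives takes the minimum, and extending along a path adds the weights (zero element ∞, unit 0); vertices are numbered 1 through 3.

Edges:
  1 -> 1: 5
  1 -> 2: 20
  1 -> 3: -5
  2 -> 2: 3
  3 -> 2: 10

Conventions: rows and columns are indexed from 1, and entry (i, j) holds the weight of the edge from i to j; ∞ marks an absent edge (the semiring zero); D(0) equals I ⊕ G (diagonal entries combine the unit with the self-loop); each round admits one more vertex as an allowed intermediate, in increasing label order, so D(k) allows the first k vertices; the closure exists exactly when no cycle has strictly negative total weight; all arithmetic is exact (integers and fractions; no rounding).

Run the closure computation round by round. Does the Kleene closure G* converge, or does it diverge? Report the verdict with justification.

D(0):
  [0, 20, -5]
  [∞, 0, ∞]
  [∞, 10, 0]
D(1):
  [0, 20, -5]
  [∞, 0, ∞]
  [∞, 10, 0]
D(2):
  [0, 20, -5]
  [∞, 0, ∞]
  [∞, 10, 0]
D(3):
  [0, 5, -5]
  [∞, 0, ∞]
  [∞, 10, 0]
Key observation: every diagonal entry stays at the unit through all rounds, so no improving cycle exists.
Answer: CONVERGES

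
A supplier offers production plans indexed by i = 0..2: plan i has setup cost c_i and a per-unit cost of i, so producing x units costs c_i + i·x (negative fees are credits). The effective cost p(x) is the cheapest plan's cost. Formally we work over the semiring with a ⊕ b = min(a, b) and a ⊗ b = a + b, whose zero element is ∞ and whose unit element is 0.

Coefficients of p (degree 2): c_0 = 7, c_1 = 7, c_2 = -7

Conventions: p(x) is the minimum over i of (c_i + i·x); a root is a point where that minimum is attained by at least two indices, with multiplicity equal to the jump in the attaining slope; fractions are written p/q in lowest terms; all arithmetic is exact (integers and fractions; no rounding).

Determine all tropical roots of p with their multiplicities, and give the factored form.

hull edge (i=0, c=7) to (i=2, c=-7): slope -7, span 2
Factored form: p(x) = -7 ⊗ (x ⊕ 7) ⊗ (x ⊕ 7)
Answer: roots = 7 (mult 2)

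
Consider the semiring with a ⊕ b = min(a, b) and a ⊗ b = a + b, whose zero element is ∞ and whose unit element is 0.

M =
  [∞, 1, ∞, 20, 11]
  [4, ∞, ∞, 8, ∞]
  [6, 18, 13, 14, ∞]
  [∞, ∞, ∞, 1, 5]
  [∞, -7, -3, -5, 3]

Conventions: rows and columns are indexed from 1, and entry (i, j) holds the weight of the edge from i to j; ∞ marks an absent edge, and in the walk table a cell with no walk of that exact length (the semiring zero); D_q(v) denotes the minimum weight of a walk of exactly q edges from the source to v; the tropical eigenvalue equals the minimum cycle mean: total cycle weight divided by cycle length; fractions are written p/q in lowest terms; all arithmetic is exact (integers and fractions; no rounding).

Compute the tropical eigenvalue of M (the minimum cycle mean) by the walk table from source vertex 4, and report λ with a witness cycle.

q=0: [∞, ∞, ∞, 0, ∞]
q=1: [∞, ∞, ∞, 1, 5]
q=2: [∞, -2, 2, 0, 6]
q=3: [2, -1, 3, 1, 5]
q=4: [3, -2, 2, 0, 6]
q=5: [2, -1, 3, 1, 5]
Optimal cycle mean attained by: cycle 4->5->4, total 5 + (-5), length 2.
Answer: λ = 0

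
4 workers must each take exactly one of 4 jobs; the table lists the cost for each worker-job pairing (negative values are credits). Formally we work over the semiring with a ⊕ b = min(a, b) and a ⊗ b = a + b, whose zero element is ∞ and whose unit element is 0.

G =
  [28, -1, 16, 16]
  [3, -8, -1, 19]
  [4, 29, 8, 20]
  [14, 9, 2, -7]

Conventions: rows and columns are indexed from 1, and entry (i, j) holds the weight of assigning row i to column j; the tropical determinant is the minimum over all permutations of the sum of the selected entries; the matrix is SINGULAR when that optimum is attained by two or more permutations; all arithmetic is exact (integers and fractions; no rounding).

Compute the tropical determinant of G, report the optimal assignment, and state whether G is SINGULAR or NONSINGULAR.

σ = (1, 2, 3, 4): 28 + (-8) + 8 + (-7) = 21
σ = (1, 2, 4, 3): 28 + (-8) + 20 + 2 = 42
σ = (1, 3, 2, 4): 28 + (-1) + 29 + (-7) = 49
σ = (1, 3, 4, 2): 28 + (-1) + 20 + 9 = 56
σ = (1, 4, 2, 3): 28 + 19 + 29 + 2 = 78
σ = (1, 4, 3, 2): 28 + 19 + 8 + 9 = 64
σ = (2, 1, 3, 4): (-1) + 3 + 8 + (-7) = 3
σ = (2, 1, 4, 3): (-1) + 3 + 20 + 2 = 24
σ = (2, 3, 1, 4): (-1) + (-1) + 4 + (-7) = -5
σ = (2, 3, 4, 1): (-1) + (-1) + 20 + 14 = 32
σ = (2, 4, 1, 3): (-1) + 19 + 4 + 2 = 24
σ = (2, 4, 3, 1): (-1) + 19 + 8 + 14 = 40
σ = (3, 1, 2, 4): 16 + 3 + 29 + (-7) = 41
σ = (3, 1, 4, 2): 16 + 3 + 20 + 9 = 48
σ = (3, 2, 1, 4): 16 + (-8) + 4 + (-7) = 5
σ = (3, 2, 4, 1): 16 + (-8) + 20 + 14 = 42
σ = (3, 4, 1, 2): 16 + 19 + 4 + 9 = 48
σ = (3, 4, 2, 1): 16 + 19 + 29 + 14 = 78
σ = (4, 1, 2, 3): 16 + 3 + 29 + 2 = 50
σ = (4, 1, 3, 2): 16 + 3 + 8 + 9 = 36
σ = (4, 2, 1, 3): 16 + (-8) + 4 + 2 = 14
σ = (4, 2, 3, 1): 16 + (-8) + 8 + 14 = 30
σ = (4, 3, 1, 2): 16 + (-1) + 4 + 9 = 28
σ = (4, 3, 2, 1): 16 + (-1) + 29 + 14 = 58
Optimal value attained by: σ = (2, 3, 1, 4).
Answer: det⊕(G) = -5; verdict: NONSINGULAR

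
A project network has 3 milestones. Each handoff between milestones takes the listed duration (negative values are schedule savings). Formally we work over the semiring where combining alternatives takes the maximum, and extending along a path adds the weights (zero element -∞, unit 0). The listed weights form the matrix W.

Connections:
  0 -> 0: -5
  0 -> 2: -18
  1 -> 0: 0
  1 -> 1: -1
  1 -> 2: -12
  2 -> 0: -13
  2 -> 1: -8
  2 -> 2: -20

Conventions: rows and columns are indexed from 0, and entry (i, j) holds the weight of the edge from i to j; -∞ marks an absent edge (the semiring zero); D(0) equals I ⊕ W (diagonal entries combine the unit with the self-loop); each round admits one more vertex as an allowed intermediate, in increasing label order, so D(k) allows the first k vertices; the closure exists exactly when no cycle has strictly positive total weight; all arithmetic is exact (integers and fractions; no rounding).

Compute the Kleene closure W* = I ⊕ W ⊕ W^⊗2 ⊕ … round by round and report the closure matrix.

D(0):
  [0, -∞, -18]
  [0, 0, -12]
  [-13, -8, 0]
D(1):
  [0, -∞, -18]
  [0, 0, -12]
  [-13, -8, 0]
D(2):
  [0, -∞, -18]
  [0, 0, -12]
  [-8, -8, 0]
D(3):
  [0, -26, -18]
  [0, 0, -12]
  [-8, -8, 0]
Answer: W* = [[0, -26, -18], [0, 0, -12], [-8, -8, 0]]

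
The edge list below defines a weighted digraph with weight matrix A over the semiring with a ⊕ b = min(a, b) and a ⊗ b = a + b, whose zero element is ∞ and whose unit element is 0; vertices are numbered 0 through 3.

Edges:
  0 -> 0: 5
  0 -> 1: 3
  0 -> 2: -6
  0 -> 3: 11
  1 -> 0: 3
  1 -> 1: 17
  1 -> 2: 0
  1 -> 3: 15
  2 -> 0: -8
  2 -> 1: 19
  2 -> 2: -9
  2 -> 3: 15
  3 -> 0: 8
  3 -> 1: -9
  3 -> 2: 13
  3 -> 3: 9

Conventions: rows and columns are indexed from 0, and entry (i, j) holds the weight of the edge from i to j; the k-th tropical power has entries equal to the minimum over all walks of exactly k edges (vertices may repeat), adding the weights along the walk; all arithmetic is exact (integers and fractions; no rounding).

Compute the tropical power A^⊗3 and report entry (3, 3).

A^⊗2:
  [-14, 2, -15, 9]
  [-8, 6, -9, 14]
  [-17, -5, -18, 3]
  [-6, 0, -9, 6]
A^⊗3:
  [-23, -11, -24, -3]
  [-17, -5, -18, 3]
  [-26, -14, -27, -6]
  [-17, -3, -18, 5]
Key observation: the optimum is the walk 3->1->0->3, with weight (-9) + 3 + 11 = 5.
Optimal value attained by: walk 3->1->0->3.
Answer: (A^⊗3)[3][3] = 5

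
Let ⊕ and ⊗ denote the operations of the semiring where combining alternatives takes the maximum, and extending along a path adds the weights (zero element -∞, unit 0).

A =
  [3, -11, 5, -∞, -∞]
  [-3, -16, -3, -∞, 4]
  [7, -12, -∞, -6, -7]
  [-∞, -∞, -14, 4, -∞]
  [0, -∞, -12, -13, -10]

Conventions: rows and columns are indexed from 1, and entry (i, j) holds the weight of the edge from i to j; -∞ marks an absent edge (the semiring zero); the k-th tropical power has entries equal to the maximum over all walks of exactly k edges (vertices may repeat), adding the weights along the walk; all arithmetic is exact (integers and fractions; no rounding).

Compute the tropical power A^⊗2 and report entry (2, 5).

A^⊗2:
  [12, -7, 8, -1, -2]
  [4, -14, 2, -9, -6]
  [10, -4, 12, -2, -8]
  [-7, -26, -10, 8, -21]
  [3, -11, 5, -9, -19]
Key observation: the optimum is the walk 2->5->5, with weight 4 + (-10) = -6.
Optimal value attained by: walk 2->5->5.
Answer: (A^⊗2)[2][5] = -6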